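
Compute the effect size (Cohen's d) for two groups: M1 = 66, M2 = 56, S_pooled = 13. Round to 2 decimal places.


Cohen's d = (M1 - M2) / S_pooled
= (66 - 56) / 13
= 10 / 13
= 0.77


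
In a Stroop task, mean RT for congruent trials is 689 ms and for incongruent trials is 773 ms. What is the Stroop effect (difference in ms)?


Stroop effect = RT(incongruent) - RT(congruent)
= 773 - 689
= 84 ms


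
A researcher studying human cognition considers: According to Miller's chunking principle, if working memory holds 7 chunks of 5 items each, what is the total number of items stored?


Total items = chunks * items_per_chunk
= 7 * 5
= 35


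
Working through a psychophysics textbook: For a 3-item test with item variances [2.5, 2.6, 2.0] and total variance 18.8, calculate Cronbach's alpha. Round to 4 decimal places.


alpha = (k/(k-1)) * (1 - sum(s_i^2)/s_total^2)
sum(item variances) = 7.1
k/(k-1) = 3/2 = 1.5
1 - 7.1/18.8 = 1 - 0.37766 = 0.62234
alpha = 1.5 * 0.62234
= 0.9335


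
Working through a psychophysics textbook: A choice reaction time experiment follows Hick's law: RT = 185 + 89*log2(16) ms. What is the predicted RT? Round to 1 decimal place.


RT = 185 + 89 * log2(16)
log2(16) = 4.0
RT = 185 + 89 * 4.0
= 185 + 356.0
= 541.0 ms


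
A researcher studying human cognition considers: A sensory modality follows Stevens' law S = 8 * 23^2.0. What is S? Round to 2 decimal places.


S = 8 * 23^2.0
23^2.0 = 529.0
S = 8 * 529.0
= 4232.00


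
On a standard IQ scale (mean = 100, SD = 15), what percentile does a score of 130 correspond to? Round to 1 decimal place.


z = (IQ - mean) / SD
z = (130 - 100) / 15 = 2.0
Percentile = Phi(2.0) * 100
Phi(2.0) = 0.97725
= 97.7


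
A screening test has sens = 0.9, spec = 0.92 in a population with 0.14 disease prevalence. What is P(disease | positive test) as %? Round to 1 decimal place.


PPV = (sens * prev) / (sens * prev + (1-spec) * (1-prev))
Numerator = 0.9 * 0.14 = 0.126
P(positive and no disease) = (1 - spec) * (1 - prev) = (1 - 0.92) * (1 - 0.14) = 0.0688
Denominator = 0.126 + 0.0688 = 0.1948
PPV = 0.126 / 0.1948 = 0.646817
As percentage = 64.7


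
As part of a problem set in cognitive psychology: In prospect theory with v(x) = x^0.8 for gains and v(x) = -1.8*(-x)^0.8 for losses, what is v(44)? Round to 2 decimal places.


Since x = 44 >= 0, use v(x) = x^0.8
44^0.8 = 20.6425
v(44) = 20.64


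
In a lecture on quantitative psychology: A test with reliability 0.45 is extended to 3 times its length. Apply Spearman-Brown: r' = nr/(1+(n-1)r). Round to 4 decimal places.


r_new = n*r / (1 + (n-1)*r)
Numerator = 3 * 0.45 = 1.35
Denominator = 1 + 2 * 0.45 = 1.9
r_new = 1.35 / 1.9
= 0.7105


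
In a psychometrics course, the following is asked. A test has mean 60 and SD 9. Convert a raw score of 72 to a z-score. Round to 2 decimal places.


z = (X - mu) / sigma
= (72 - 60) / 9
= 12 / 9
= 1.33


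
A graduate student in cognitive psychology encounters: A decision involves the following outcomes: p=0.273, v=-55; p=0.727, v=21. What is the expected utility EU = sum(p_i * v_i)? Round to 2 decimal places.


EU = sum(p_i * v_i)
0.273 * -55 = -15.015
0.727 * 21 = 15.267
EU = -15.015 + 15.267
= 0.25


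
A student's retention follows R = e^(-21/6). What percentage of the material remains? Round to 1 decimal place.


R = e^(-t/S)
-t/S = -21/6 = -3.5
R = e^(-3.5) = 0.030197
Percentage = 0.030197 * 100
= 3.0


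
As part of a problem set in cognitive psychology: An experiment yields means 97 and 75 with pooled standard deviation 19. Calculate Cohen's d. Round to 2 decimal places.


Cohen's d = (M1 - M2) / S_pooled
= (97 - 75) / 19
= 22 / 19
= 1.16


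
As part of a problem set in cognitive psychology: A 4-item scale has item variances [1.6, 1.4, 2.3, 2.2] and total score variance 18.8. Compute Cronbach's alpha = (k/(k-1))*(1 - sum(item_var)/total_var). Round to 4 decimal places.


alpha = (k/(k-1)) * (1 - sum(s_i^2)/s_total^2)
sum(item variances) = 7.5
k/(k-1) = 4/3 = 1.333333
1 - 7.5/18.8 = 1 - 0.398936 = 0.601064
alpha = 1.333333 * 0.601064
= 0.8014


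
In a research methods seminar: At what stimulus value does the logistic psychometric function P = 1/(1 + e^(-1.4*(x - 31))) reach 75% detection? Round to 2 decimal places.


At P = 0.75: 0.75 = 1/(1 + e^(-k*(x-x0)))
Solving: e^(-k*(x-x0)) = 1/3
x = x0 + ln(3)/k
ln(3) = 1.0986
x = 31 + 1.0986/1.4
= 31 + 0.7847
= 31.78


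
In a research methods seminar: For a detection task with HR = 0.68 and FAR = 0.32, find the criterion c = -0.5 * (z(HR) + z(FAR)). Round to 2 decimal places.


c = -0.5 * (z(HR) + z(FAR))
z(0.68) = 0.4677
z(0.32) = -0.4677
c = -0.5 * (0.4677 + -0.4677)
= -0.5 * 0.0
= 0.00


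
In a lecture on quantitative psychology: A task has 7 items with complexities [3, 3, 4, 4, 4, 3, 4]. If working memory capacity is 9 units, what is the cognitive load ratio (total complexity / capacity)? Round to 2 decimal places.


Total complexity = 3 + 3 + 4 + 4 + 4 + 3 + 4 = 25
Load = total / capacity = 25 / 9
= 2.78


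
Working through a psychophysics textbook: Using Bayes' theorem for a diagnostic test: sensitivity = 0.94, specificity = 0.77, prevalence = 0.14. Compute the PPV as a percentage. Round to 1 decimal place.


PPV = (sens * prev) / (sens * prev + (1-spec) * (1-prev))
Numerator = 0.94 * 0.14 = 0.1316
P(positive and no disease) = (1 - spec) * (1 - prev) = (1 - 0.77) * (1 - 0.14) = 0.1978
Denominator = 0.1316 + 0.1978 = 0.3294
PPV = 0.1316 / 0.3294 = 0.399514
As percentage = 40.0


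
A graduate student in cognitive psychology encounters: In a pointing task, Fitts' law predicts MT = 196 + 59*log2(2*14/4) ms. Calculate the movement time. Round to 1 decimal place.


MT = 196 + 59 * log2(2*14/4)
2D/W = 7.0
log2(7.0) = 2.8074
MT = 196 + 59 * 2.8074
= 361.6 ms


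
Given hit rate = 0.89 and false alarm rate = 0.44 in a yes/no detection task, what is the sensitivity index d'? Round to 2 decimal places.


d' = z(HR) - z(FAR)
z(0.89) = 1.2265
z(0.44) = -0.151
d' = 1.2265 - -0.151
= 1.38


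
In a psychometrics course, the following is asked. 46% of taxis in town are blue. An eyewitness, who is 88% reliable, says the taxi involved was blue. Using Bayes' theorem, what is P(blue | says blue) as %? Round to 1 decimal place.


P(blue | says blue) = P(says blue | blue)*P(blue) / [P(says blue | blue)*P(blue) + P(says blue | not blue)*P(not blue)]
Numerator = 0.88 * 0.46 = 0.4048
False identification = 0.12 * 0.54 = 0.0648
P = 0.4048 / (0.4048 + 0.0648)
= 0.4048 / 0.4696
As percentage = 86.2


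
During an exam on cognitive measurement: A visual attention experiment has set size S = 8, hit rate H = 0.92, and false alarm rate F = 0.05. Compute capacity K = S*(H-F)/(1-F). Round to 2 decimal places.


K = S * (H - F) / (1 - F)
H - F = 0.87
1 - F = 0.95
K = 8 * 0.87 / 0.95
= 7.33


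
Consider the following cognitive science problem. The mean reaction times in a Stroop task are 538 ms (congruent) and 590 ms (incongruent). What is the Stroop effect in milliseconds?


Stroop effect = RT(incongruent) - RT(congruent)
= 590 - 538
= 52 ms


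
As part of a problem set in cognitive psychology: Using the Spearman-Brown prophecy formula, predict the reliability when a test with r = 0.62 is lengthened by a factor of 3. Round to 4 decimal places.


r_new = n*r / (1 + (n-1)*r)
Numerator = 3 * 0.62 = 1.86
Denominator = 1 + 2 * 0.62 = 2.24
r_new = 1.86 / 2.24
= 0.8304


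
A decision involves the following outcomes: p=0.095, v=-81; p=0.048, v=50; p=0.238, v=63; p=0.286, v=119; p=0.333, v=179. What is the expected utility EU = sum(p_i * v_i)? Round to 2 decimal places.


EU = sum(p_i * v_i)
0.095 * -81 = -7.695
0.048 * 50 = 2.4
0.238 * 63 = 14.994
0.286 * 119 = 34.034
0.333 * 179 = 59.607
EU = -7.695 + 2.4 + 14.994 + 34.034 + 59.607
= 103.34


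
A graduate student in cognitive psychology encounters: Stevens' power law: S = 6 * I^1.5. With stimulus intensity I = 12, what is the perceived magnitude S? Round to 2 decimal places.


S = 6 * 12^1.5
12^1.5 = 41.5692
S = 6 * 41.5692
= 249.42


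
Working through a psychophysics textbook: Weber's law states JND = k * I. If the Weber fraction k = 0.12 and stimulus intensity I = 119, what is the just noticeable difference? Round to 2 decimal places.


JND = k * I
JND = 0.12 * 119
= 14.28


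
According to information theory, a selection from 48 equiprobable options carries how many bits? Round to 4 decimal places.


H = log2(n)
H = log2(48)
= 5.5850


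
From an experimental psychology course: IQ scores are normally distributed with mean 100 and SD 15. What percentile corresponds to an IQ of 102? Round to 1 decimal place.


z = (IQ - mean) / SD
z = (102 - 100) / 15 = 0.1333
Percentile = Phi(0.1333) * 100
Phi(0.1333) = 0.553022
= 55.3


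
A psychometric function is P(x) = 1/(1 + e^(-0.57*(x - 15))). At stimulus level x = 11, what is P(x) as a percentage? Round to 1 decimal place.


P(x) = 1/(1 + e^(-0.57*(11 - 15)))
Exponent = -0.57 * -4 = 2.28
e^(2.28) = 9.77668
P = 1/(1 + 9.77668) = 0.092793
Percentage = 9.3


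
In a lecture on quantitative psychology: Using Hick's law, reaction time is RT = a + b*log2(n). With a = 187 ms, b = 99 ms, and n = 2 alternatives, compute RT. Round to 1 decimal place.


RT = 187 + 99 * log2(2)
log2(2) = 1.0
RT = 187 + 99 * 1.0
= 187 + 99.0
= 286.0 ms


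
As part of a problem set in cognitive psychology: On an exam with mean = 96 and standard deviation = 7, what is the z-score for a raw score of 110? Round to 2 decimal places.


z = (X - mu) / sigma
= (110 - 96) / 7
= 14 / 7
= 2.00


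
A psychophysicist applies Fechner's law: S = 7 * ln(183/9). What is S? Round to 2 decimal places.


S = 7 * ln(183/9)
I/I0 = 20.333333
ln(20.333333) = 3.0123
S = 7 * 3.0123
= 21.09


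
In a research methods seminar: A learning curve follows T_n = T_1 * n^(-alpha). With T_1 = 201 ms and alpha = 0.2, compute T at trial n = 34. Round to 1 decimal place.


T_n = 201 * 34^(-0.2)
34^(-0.2) = 0.493974
T_n = 201 * 0.493974
= 99.3 ms


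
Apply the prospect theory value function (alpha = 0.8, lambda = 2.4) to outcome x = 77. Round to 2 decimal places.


Since x = 77 >= 0, use v(x) = x^0.8
77^0.8 = 32.2993
v(77) = 32.30


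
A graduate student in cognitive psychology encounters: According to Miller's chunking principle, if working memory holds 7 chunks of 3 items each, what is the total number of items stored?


Total items = chunks * items_per_chunk
= 7 * 3
= 21


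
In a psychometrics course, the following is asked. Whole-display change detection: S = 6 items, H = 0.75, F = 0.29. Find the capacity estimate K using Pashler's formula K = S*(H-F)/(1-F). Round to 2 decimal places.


K = S * (H - F) / (1 - F)
H - F = 0.46
1 - F = 0.71
K = 6 * 0.46 / 0.71
= 3.89


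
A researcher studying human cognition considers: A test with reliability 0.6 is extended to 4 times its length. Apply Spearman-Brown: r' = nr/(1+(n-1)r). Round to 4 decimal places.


r_new = n*r / (1 + (n-1)*r)
Numerator = 4 * 0.6 = 2.4
Denominator = 1 + 3 * 0.6 = 2.8
r_new = 2.4 / 2.8
= 0.8571


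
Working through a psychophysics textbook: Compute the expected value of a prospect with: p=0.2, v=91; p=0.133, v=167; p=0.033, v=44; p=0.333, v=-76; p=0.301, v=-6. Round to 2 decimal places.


EU = sum(p_i * v_i)
0.2 * 91 = 18.2
0.133 * 167 = 22.211
0.033 * 44 = 1.452
0.333 * -76 = -25.308
0.301 * -6 = -1.806
EU = 18.2 + 22.211 + 1.452 + -25.308 + -1.806
= 14.75


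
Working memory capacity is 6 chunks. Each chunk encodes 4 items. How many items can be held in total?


Total items = chunks * items_per_chunk
= 6 * 4
= 24


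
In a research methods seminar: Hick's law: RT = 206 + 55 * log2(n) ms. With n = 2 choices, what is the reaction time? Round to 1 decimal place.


RT = 206 + 55 * log2(2)
log2(2) = 1.0
RT = 206 + 55 * 1.0
= 206 + 55.0
= 261.0 ms


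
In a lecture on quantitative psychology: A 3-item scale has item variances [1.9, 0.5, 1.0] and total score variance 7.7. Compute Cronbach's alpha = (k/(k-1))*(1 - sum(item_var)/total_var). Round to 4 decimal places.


alpha = (k/(k-1)) * (1 - sum(s_i^2)/s_total^2)
sum(item variances) = 3.4
k/(k-1) = 3/2 = 1.5
1 - 3.4/7.7 = 1 - 0.441558 = 0.558442
alpha = 1.5 * 0.558442
= 0.8377


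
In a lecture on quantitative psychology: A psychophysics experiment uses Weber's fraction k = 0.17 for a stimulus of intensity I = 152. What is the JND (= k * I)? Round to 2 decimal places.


JND = k * I
JND = 0.17 * 152
= 25.84


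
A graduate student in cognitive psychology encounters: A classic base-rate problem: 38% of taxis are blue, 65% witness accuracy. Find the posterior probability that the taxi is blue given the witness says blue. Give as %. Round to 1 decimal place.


P(blue | says blue) = P(says blue | blue)*P(blue) / [P(says blue | blue)*P(blue) + P(says blue | not blue)*P(not blue)]
Numerator = 0.65 * 0.38 = 0.247
False identification = 0.35 * 0.62 = 0.217
P = 0.247 / (0.247 + 0.217)
= 0.247 / 0.464
As percentage = 53.2


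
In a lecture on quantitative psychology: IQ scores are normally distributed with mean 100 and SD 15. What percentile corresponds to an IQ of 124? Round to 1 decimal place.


z = (IQ - mean) / SD
z = (124 - 100) / 15 = 1.6
Percentile = Phi(1.6) * 100
Phi(1.6) = 0.945201
= 94.5


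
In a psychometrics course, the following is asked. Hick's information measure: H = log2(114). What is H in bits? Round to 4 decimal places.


H = log2(n)
H = log2(114)
= 6.8329


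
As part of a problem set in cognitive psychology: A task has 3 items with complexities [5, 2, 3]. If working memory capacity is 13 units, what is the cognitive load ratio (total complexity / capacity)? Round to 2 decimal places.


Total complexity = 5 + 2 + 3 = 10
Load = total / capacity = 10 / 13
= 0.77


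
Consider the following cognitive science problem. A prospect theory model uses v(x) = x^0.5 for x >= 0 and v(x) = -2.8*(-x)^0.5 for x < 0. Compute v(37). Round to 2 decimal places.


Since x = 37 >= 0, use v(x) = x^0.5
37^0.5 = 6.0828
v(37) = 6.08


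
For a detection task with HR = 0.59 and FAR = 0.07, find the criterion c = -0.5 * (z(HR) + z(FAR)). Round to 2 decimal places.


c = -0.5 * (z(HR) + z(FAR))
z(0.59) = 0.2275
z(0.07) = -1.4758
c = -0.5 * (0.2275 + -1.4758)
= -0.5 * -1.2483
= 0.62


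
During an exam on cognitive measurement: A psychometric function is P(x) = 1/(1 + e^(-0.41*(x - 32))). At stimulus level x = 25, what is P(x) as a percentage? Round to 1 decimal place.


P(x) = 1/(1 + e^(-0.41*(25 - 32)))
Exponent = -0.41 * -7 = 2.87
e^(2.87) = 17.637018
P = 1/(1 + 17.637018) = 0.053657
Percentage = 5.4


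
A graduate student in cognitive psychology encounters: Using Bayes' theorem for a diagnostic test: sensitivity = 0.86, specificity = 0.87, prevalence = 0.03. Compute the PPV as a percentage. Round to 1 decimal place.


PPV = (sens * prev) / (sens * prev + (1-spec) * (1-prev))
Numerator = 0.86 * 0.03 = 0.0258
P(positive and no disease) = (1 - spec) * (1 - prev) = (1 - 0.87) * (1 - 0.03) = 0.1261
Denominator = 0.0258 + 0.1261 = 0.1519
PPV = 0.0258 / 0.1519 = 0.169849
As percentage = 17.0


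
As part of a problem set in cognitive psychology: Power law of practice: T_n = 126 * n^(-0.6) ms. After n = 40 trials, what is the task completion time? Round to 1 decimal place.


T_n = 126 * 40^(-0.6)
40^(-0.6) = 0.109336
T_n = 126 * 0.109336
= 13.8 ms


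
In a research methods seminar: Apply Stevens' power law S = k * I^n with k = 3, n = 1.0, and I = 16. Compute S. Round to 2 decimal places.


S = 3 * 16^1.0
16^1.0 = 16.0
S = 3 * 16.0
= 48.00


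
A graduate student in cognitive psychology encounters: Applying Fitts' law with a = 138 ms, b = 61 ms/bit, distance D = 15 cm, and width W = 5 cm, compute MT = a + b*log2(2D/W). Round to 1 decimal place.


MT = 138 + 61 * log2(2*15/5)
2D/W = 6.0
log2(6.0) = 2.585
MT = 138 + 61 * 2.585
= 295.7 ms


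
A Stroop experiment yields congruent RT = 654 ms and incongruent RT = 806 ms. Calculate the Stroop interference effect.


Stroop effect = RT(incongruent) - RT(congruent)
= 806 - 654
= 152 ms


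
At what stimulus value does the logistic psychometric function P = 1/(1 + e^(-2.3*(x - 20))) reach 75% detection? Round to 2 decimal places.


At P = 0.75: 0.75 = 1/(1 + e^(-k*(x-x0)))
Solving: e^(-k*(x-x0)) = 1/3
x = x0 + ln(3)/k
ln(3) = 1.0986
x = 20 + 1.0986/2.3
= 20 + 0.4777
= 20.48


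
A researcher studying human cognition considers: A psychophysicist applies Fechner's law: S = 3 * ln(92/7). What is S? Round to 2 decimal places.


S = 3 * ln(92/7)
I/I0 = 13.142857
ln(13.142857) = 2.5759
S = 3 * 2.5759
= 7.73


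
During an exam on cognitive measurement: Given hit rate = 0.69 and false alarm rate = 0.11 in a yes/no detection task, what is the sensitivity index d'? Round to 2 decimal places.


d' = z(HR) - z(FAR)
z(0.69) = 0.4959
z(0.11) = -1.2265
d' = 0.4959 - -1.2265
= 1.72


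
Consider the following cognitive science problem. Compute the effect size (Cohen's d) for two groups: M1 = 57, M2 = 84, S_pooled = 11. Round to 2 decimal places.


Cohen's d = (M1 - M2) / S_pooled
= (57 - 84) / 11
= -27 / 11
= -2.45


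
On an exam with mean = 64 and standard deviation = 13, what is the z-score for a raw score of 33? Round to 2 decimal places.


z = (X - mu) / sigma
= (33 - 64) / 13
= -31 / 13
= -2.38


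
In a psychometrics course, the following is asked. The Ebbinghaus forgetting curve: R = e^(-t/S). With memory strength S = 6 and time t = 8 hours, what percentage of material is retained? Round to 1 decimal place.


R = e^(-t/S)
-t/S = -8/6 = -1.333333
R = e^(-1.333333) = 0.263597
Percentage = 0.263597 * 100
= 26.4


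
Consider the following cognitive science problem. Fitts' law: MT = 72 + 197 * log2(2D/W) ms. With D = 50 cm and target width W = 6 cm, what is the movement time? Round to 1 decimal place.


MT = 72 + 197 * log2(2*50/6)
2D/W = 16.666667
log2(16.666667) = 4.0589
MT = 72 + 197 * 4.0589
= 871.6 ms


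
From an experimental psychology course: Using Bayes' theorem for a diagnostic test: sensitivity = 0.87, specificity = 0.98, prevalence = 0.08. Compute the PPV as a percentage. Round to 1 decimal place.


PPV = (sens * prev) / (sens * prev + (1-spec) * (1-prev))
Numerator = 0.87 * 0.08 = 0.0696
P(positive and no disease) = (1 - spec) * (1 - prev) = (1 - 0.98) * (1 - 0.08) = 0.0184
Denominator = 0.0696 + 0.0184 = 0.088
PPV = 0.0696 / 0.088 = 0.790909
As percentage = 79.1


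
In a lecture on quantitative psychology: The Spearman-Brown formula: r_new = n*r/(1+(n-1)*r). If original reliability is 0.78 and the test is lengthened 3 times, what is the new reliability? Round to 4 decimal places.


r_new = n*r / (1 + (n-1)*r)
Numerator = 3 * 0.78 = 2.34
Denominator = 1 + 2 * 0.78 = 2.56
r_new = 2.34 / 2.56
= 0.9141


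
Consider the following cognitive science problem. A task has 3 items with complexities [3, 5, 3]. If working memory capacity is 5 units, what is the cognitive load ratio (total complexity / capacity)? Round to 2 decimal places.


Total complexity = 3 + 5 + 3 = 11
Load = total / capacity = 11 / 5
= 2.20


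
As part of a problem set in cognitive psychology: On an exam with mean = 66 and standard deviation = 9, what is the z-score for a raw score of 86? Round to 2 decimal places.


z = (X - mu) / sigma
= (86 - 66) / 9
= 20 / 9
= 2.22


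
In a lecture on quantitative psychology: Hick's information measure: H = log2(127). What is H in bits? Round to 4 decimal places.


H = log2(n)
H = log2(127)
= 6.9887


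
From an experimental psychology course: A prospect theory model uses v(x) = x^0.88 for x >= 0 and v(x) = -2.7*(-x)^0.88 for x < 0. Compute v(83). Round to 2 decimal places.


Since x = 83 >= 0, use v(x) = x^0.88
83^0.88 = 48.8415
v(83) = 48.84


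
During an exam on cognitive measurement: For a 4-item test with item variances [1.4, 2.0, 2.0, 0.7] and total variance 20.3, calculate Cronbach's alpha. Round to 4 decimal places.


alpha = (k/(k-1)) * (1 - sum(s_i^2)/s_total^2)
sum(item variances) = 6.1
k/(k-1) = 4/3 = 1.333333
1 - 6.1/20.3 = 1 - 0.300493 = 0.699507
alpha = 1.333333 * 0.699507
= 0.9327


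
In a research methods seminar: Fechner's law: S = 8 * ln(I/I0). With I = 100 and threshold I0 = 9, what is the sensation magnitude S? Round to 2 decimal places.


S = 8 * ln(100/9)
I/I0 = 11.111111
ln(11.111111) = 2.4079
S = 8 * 2.4079
= 19.26


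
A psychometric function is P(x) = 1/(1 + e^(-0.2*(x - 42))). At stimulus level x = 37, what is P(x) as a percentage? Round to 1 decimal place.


P(x) = 1/(1 + e^(-0.2*(37 - 42)))
Exponent = -0.2 * -5 = 1.0
e^(1.0) = 2.718282
P = 1/(1 + 2.718282) = 0.268941
Percentage = 26.9


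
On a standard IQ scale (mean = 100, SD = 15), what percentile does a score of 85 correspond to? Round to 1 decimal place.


z = (IQ - mean) / SD
z = (85 - 100) / 15 = -1.0
Percentile = Phi(-1.0) * 100
Phi(-1.0) = 0.158655
= 15.9


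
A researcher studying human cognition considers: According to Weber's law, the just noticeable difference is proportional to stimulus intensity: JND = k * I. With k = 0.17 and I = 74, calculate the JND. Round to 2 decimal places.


JND = k * I
JND = 0.17 * 74
= 12.58


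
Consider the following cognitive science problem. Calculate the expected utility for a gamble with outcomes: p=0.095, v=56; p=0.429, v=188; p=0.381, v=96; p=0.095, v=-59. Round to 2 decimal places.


EU = sum(p_i * v_i)
0.095 * 56 = 5.32
0.429 * 188 = 80.652
0.381 * 96 = 36.576
0.095 * -59 = -5.605
EU = 5.32 + 80.652 + 36.576 + -5.605
= 116.94


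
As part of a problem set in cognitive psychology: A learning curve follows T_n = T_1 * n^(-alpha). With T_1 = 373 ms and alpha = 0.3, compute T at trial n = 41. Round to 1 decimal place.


T_n = 373 * 41^(-0.3)
41^(-0.3) = 0.32822
T_n = 373 * 0.32822
= 122.4 ms


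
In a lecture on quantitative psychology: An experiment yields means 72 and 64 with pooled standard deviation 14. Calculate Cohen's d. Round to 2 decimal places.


Cohen's d = (M1 - M2) / S_pooled
= (72 - 64) / 14
= 8 / 14
= 0.57


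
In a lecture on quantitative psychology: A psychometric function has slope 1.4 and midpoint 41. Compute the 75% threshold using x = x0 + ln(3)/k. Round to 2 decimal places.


At P = 0.75: 0.75 = 1/(1 + e^(-k*(x-x0)))
Solving: e^(-k*(x-x0)) = 1/3
x = x0 + ln(3)/k
ln(3) = 1.0986
x = 41 + 1.0986/1.4
= 41 + 0.7847
= 41.78


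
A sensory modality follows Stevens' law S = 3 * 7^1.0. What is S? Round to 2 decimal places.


S = 3 * 7^1.0
7^1.0 = 7.0
S = 3 * 7.0
= 21.00


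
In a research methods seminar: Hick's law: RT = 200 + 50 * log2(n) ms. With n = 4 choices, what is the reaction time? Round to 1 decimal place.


RT = 200 + 50 * log2(4)
log2(4) = 2.0
RT = 200 + 50 * 2.0
= 200 + 100.0
= 300.0 ms


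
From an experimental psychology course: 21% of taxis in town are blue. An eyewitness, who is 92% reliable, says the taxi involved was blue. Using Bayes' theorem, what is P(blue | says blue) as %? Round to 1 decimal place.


P(blue | says blue) = P(says blue | blue)*P(blue) / [P(says blue | blue)*P(blue) + P(says blue | not blue)*P(not blue)]
Numerator = 0.92 * 0.21 = 0.1932
False identification = 0.08 * 0.79 = 0.0632
P = 0.1932 / (0.1932 + 0.0632)
= 0.1932 / 0.2564
As percentage = 75.4


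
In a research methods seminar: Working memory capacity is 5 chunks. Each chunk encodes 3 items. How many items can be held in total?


Total items = chunks * items_per_chunk
= 5 * 3
= 15


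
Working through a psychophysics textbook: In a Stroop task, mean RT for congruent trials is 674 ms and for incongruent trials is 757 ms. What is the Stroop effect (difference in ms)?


Stroop effect = RT(incongruent) - RT(congruent)
= 757 - 674
= 83 ms


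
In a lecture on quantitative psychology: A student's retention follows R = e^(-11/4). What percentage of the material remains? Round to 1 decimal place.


R = e^(-t/S)
-t/S = -11/4 = -2.75
R = e^(-2.75) = 0.063928
Percentage = 0.063928 * 100
= 6.4


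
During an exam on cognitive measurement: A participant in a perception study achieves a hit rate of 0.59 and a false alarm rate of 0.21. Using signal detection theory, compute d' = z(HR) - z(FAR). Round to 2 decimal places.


d' = z(HR) - z(FAR)
z(0.59) = 0.2275
z(0.21) = -0.8064
d' = 0.2275 - -0.8064
= 1.03


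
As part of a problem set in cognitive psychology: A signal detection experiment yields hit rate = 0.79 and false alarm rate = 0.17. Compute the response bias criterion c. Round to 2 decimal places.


c = -0.5 * (z(HR) + z(FAR))
z(0.79) = 0.8064
z(0.17) = -0.9542
c = -0.5 * (0.8064 + -0.9542)
= -0.5 * -0.1478
= 0.07


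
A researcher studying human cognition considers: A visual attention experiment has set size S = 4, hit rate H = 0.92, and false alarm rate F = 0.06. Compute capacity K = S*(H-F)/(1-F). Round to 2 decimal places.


K = S * (H - F) / (1 - F)
H - F = 0.86
1 - F = 0.94
K = 4 * 0.86 / 0.94
= 3.66


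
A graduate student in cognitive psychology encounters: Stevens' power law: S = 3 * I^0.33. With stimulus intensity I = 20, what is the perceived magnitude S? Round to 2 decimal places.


S = 3 * 20^0.33
20^0.33 = 2.6874
S = 3 * 2.6874
= 8.06


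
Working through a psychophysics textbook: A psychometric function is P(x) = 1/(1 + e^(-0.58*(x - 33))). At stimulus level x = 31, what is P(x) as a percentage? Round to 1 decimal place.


P(x) = 1/(1 + e^(-0.58*(31 - 33)))
Exponent = -0.58 * -2 = 1.16
e^(1.16) = 3.189933
P = 1/(1 + 3.189933) = 0.238667
Percentage = 23.9


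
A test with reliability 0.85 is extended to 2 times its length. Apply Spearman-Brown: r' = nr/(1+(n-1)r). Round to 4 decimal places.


r_new = n*r / (1 + (n-1)*r)
Numerator = 2 * 0.85 = 1.7
Denominator = 1 + 1 * 0.85 = 1.85
r_new = 1.7 / 1.85
= 0.9189


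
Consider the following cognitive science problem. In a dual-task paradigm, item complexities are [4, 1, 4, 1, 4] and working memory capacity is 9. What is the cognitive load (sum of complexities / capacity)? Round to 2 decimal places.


Total complexity = 4 + 1 + 4 + 1 + 4 = 14
Load = total / capacity = 14 / 9
= 1.56


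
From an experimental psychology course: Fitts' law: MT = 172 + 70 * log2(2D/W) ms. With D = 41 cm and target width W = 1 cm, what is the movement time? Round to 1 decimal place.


MT = 172 + 70 * log2(2*41/1)
2D/W = 82.0
log2(82.0) = 6.3576
MT = 172 + 70 * 6.3576
= 617.0 ms


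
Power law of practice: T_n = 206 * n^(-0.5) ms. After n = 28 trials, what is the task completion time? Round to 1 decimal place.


T_n = 206 * 28^(-0.5)
28^(-0.5) = 0.188982
T_n = 206 * 0.188982
= 38.9 ms


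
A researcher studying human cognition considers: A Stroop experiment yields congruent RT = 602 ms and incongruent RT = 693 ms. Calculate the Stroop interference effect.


Stroop effect = RT(incongruent) - RT(congruent)
= 693 - 602
= 91 ms


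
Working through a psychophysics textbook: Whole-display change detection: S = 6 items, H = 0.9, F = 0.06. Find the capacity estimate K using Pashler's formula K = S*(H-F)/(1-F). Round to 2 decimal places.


K = S * (H - F) / (1 - F)
H - F = 0.84
1 - F = 0.94
K = 6 * 0.84 / 0.94
= 5.36


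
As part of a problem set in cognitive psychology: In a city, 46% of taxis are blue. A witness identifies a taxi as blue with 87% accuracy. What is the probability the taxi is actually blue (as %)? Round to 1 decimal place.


P(blue | says blue) = P(says blue | blue)*P(blue) / [P(says blue | blue)*P(blue) + P(says blue | not blue)*P(not blue)]
Numerator = 0.87 * 0.46 = 0.4002
False identification = 0.13 * 0.54 = 0.0702
P = 0.4002 / (0.4002 + 0.0702)
= 0.4002 / 0.4704
As percentage = 85.1


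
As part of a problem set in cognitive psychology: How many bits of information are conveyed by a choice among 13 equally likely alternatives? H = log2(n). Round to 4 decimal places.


H = log2(n)
H = log2(13)
= 3.7004


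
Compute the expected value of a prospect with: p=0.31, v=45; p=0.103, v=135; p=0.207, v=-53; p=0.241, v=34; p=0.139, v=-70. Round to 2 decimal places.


EU = sum(p_i * v_i)
0.31 * 45 = 13.95
0.103 * 135 = 13.905
0.207 * -53 = -10.971
0.241 * 34 = 8.194
0.139 * -70 = -9.73
EU = 13.95 + 13.905 + -10.971 + 8.194 + -9.73
= 15.35


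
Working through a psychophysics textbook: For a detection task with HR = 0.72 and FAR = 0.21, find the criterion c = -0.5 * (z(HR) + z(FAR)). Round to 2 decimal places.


c = -0.5 * (z(HR) + z(FAR))
z(0.72) = 0.5828
z(0.21) = -0.8064
c = -0.5 * (0.5828 + -0.8064)
= -0.5 * -0.2236
= 0.11


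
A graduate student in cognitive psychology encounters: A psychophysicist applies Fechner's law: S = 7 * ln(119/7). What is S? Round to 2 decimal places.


S = 7 * ln(119/7)
I/I0 = 17.0
ln(17.0) = 2.8332
S = 7 * 2.8332
= 19.83


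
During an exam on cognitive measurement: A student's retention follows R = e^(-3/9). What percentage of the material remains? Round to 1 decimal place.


R = e^(-t/S)
-t/S = -3/9 = -0.333333
R = e^(-0.333333) = 0.716532
Percentage = 0.716532 * 100
= 71.7


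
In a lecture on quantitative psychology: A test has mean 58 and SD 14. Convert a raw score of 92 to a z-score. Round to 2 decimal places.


z = (X - mu) / sigma
= (92 - 58) / 14
= 34 / 14
= 2.43


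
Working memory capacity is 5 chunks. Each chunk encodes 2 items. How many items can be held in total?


Total items = chunks * items_per_chunk
= 5 * 2
= 10


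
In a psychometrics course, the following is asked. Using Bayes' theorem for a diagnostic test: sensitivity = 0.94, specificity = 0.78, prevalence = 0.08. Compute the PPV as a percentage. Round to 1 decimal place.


PPV = (sens * prev) / (sens * prev + (1-spec) * (1-prev))
Numerator = 0.94 * 0.08 = 0.0752
P(positive and no disease) = (1 - spec) * (1 - prev) = (1 - 0.78) * (1 - 0.08) = 0.2024
Denominator = 0.0752 + 0.2024 = 0.2776
PPV = 0.0752 / 0.2776 = 0.270893
As percentage = 27.1


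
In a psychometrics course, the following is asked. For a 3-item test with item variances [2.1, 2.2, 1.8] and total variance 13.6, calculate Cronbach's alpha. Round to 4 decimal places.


alpha = (k/(k-1)) * (1 - sum(s_i^2)/s_total^2)
sum(item variances) = 6.1
k/(k-1) = 3/2 = 1.5
1 - 6.1/13.6 = 1 - 0.448529 = 0.551471
alpha = 1.5 * 0.551471
= 0.8272


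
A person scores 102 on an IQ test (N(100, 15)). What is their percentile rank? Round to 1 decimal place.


z = (IQ - mean) / SD
z = (102 - 100) / 15 = 0.1333
Percentile = Phi(0.1333) * 100
Phi(0.1333) = 0.553022
= 55.3


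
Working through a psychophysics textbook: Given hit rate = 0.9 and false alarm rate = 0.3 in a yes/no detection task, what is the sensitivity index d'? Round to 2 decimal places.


d' = z(HR) - z(FAR)
z(0.9) = 1.2816
z(0.3) = -0.5244
d' = 1.2816 - -0.5244
= 1.81


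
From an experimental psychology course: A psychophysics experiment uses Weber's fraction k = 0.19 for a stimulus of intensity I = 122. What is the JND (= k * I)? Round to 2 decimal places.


JND = k * I
JND = 0.19 * 122
= 23.18


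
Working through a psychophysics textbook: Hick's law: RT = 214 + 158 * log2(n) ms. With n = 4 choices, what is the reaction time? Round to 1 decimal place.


RT = 214 + 158 * log2(4)
log2(4) = 2.0
RT = 214 + 158 * 2.0
= 214 + 316.0
= 530.0 ms


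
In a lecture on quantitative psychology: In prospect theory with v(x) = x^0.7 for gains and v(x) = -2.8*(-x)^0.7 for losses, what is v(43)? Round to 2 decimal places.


Since x = 43 >= 0, use v(x) = x^0.7
43^0.7 = 13.9132
v(43) = 13.91


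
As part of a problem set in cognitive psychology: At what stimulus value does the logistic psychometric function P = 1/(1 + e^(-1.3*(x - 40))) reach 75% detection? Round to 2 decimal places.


At P = 0.75: 0.75 = 1/(1 + e^(-k*(x-x0)))
Solving: e^(-k*(x-x0)) = 1/3
x = x0 + ln(3)/k
ln(3) = 1.0986
x = 40 + 1.0986/1.3
= 40 + 0.8451
= 40.85


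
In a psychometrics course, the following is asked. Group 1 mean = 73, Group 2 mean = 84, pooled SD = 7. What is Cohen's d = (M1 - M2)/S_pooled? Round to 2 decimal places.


Cohen's d = (M1 - M2) / S_pooled
= (73 - 84) / 7
= -11 / 7
= -1.57


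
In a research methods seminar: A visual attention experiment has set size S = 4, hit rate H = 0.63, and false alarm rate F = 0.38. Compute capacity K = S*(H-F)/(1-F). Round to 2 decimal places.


K = S * (H - F) / (1 - F)
H - F = 0.25
1 - F = 0.62
K = 4 * 0.25 / 0.62
= 1.61


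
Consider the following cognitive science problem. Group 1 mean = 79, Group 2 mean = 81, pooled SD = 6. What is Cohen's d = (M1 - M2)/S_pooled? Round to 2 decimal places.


Cohen's d = (M1 - M2) / S_pooled
= (79 - 81) / 6
= -2 / 6
= -0.33


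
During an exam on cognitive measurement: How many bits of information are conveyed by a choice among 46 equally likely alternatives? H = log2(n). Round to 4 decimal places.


H = log2(n)
H = log2(46)
= 5.5236


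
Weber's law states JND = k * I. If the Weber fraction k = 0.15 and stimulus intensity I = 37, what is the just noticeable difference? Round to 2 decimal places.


JND = k * I
JND = 0.15 * 37
= 5.55


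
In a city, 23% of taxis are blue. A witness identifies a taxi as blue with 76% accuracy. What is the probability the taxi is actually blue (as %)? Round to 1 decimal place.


P(blue | says blue) = P(says blue | blue)*P(blue) / [P(says blue | blue)*P(blue) + P(says blue | not blue)*P(not blue)]
Numerator = 0.76 * 0.23 = 0.1748
False identification = 0.24 * 0.77 = 0.1848
P = 0.1748 / (0.1748 + 0.1848)
= 0.1748 / 0.3596
As percentage = 48.6


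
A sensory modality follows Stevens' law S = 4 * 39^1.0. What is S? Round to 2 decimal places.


S = 4 * 39^1.0
39^1.0 = 39.0
S = 4 * 39.0
= 156.00


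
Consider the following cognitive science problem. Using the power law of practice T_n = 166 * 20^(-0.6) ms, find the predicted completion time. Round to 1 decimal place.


T_n = 166 * 20^(-0.6)
20^(-0.6) = 0.165723
T_n = 166 * 0.165723
= 27.5 ms


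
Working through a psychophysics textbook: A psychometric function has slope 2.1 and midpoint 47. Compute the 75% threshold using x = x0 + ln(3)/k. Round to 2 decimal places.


At P = 0.75: 0.75 = 1/(1 + e^(-k*(x-x0)))
Solving: e^(-k*(x-x0)) = 1/3
x = x0 + ln(3)/k
ln(3) = 1.0986
x = 47 + 1.0986/2.1
= 47 + 0.5231
= 47.52


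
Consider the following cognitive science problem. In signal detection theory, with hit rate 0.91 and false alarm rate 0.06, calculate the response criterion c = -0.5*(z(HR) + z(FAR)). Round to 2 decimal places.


c = -0.5 * (z(HR) + z(FAR))
z(0.91) = 1.3408
z(0.06) = -1.5548
c = -0.5 * (1.3408 + -1.5548)
= -0.5 * -0.214
= 0.11


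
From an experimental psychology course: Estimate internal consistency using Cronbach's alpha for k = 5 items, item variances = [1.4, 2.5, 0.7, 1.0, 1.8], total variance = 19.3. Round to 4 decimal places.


alpha = (k/(k-1)) * (1 - sum(s_i^2)/s_total^2)
sum(item variances) = 7.4
k/(k-1) = 5/4 = 1.25
1 - 7.4/19.3 = 1 - 0.38342 = 0.61658
alpha = 1.25 * 0.61658
= 0.7707


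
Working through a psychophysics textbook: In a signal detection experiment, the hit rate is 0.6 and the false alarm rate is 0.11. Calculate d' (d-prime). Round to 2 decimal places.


d' = z(HR) - z(FAR)
z(0.6) = 0.2533
z(0.11) = -1.2265
d' = 0.2533 - -1.2265
= 1.48


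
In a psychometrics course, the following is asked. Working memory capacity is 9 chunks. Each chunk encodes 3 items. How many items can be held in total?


Total items = chunks * items_per_chunk
= 9 * 3
= 27


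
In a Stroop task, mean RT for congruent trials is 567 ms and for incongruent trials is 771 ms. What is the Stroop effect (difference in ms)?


Stroop effect = RT(incongruent) - RT(congruent)
= 771 - 567
= 204 ms


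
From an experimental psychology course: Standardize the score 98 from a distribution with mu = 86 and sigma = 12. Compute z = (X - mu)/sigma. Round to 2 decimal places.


z = (X - mu) / sigma
= (98 - 86) / 12
= 12 / 12
= 1.00


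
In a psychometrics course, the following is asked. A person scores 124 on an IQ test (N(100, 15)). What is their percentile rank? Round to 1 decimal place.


z = (IQ - mean) / SD
z = (124 - 100) / 15 = 1.6
Percentile = Phi(1.6) * 100
Phi(1.6) = 0.945201
= 94.5


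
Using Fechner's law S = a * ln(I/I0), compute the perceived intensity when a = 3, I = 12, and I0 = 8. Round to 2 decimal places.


S = 3 * ln(12/8)
I/I0 = 1.5
ln(1.5) = 0.4055
S = 3 * 0.4055
= 1.22


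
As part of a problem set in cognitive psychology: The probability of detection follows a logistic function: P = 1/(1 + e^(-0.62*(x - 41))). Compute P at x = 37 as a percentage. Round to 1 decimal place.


P(x) = 1/(1 + e^(-0.62*(37 - 41)))
Exponent = -0.62 * -4 = 2.48
e^(2.48) = 11.941264
P = 1/(1 + 11.941264) = 0.077272
Percentage = 7.7


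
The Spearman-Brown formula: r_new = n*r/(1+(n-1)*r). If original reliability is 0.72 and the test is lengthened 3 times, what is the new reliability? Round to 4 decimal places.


r_new = n*r / (1 + (n-1)*r)
Numerator = 3 * 0.72 = 2.16
Denominator = 1 + 2 * 0.72 = 2.44
r_new = 2.16 / 2.44
= 0.8852


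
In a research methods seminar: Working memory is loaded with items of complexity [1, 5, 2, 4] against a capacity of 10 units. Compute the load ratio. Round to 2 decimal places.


Total complexity = 1 + 5 + 2 + 4 = 12
Load = total / capacity = 12 / 10
= 1.20


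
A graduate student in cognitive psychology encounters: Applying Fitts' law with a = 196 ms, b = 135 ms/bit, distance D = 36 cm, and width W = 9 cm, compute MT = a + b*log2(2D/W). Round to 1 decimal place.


MT = 196 + 135 * log2(2*36/9)
2D/W = 8.0
log2(8.0) = 3.0
MT = 196 + 135 * 3.0
= 601.0 ms


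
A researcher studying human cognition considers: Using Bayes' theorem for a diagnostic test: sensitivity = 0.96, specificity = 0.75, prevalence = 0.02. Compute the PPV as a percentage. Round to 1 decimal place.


PPV = (sens * prev) / (sens * prev + (1-spec) * (1-prev))
Numerator = 0.96 * 0.02 = 0.0192
P(positive and no disease) = (1 - spec) * (1 - prev) = (1 - 0.75) * (1 - 0.02) = 0.245
Denominator = 0.0192 + 0.245 = 0.2642
PPV = 0.0192 / 0.2642 = 0.072672
As percentage = 7.3


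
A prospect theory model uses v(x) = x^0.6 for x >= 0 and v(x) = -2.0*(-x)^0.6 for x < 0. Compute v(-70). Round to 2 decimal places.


Since x = -70 < 0, use v(x) = -lambda*(-x)^alpha
(-x) = 70
70^0.6 = 12.7955
v(-70) = -2.0 * 12.7955
= -25.59


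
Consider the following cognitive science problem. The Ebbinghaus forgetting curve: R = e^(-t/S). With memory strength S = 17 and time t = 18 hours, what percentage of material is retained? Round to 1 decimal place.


R = e^(-t/S)
-t/S = -18/17 = -1.058824
R = e^(-1.058824) = 0.346863
Percentage = 0.346863 * 100
= 34.7


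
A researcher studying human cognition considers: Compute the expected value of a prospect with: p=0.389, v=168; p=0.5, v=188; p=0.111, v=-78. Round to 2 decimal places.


EU = sum(p_i * v_i)
0.389 * 168 = 65.352
0.5 * 188 = 94.0
0.111 * -78 = -8.658
EU = 65.352 + 94.0 + -8.658
= 150.69


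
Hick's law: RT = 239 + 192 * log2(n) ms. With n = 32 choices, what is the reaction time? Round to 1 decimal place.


RT = 239 + 192 * log2(32)
log2(32) = 5.0
RT = 239 + 192 * 5.0
= 239 + 960.0
= 1199.0 ms


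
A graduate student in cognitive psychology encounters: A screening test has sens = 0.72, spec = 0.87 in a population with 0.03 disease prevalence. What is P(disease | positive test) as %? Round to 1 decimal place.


PPV = (sens * prev) / (sens * prev + (1-spec) * (1-prev))
Numerator = 0.72 * 0.03 = 0.0216
P(positive and no disease) = (1 - spec) * (1 - prev) = (1 - 0.87) * (1 - 0.03) = 0.1261
Denominator = 0.0216 + 0.1261 = 0.1477
PPV = 0.0216 / 0.1477 = 0.146242
As percentage = 14.6


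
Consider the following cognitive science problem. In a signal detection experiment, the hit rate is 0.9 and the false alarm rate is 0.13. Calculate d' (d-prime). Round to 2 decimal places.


d' = z(HR) - z(FAR)
z(0.9) = 1.2816
z(0.13) = -1.1264
d' = 1.2816 - -1.1264
= 2.41
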